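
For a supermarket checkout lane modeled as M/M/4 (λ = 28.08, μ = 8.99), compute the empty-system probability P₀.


a = λ/μ = 28.08/8.99 = 3.1235; ρ = a/c = 0.7809
Σ_{k=0}^{3} a^k/k! (terms k=0..3) = 1.00000 + 3.12347 + 4.87803 + 5.07880 = 14.08030
Tail: a^4/(4!(1−ρ)) = 95.18086/(24·0.2191) = 18.09805
P₀ = 1/(14.08030 + 18.09805) = 1/32.17836 = 0.031077

Final: 0.031077


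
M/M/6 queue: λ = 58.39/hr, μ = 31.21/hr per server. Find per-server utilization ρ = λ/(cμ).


ρ = λ/(cμ) = 58.39/(6·31.21) = 58.39/187.26 = 0.3118

Final: 0.3118


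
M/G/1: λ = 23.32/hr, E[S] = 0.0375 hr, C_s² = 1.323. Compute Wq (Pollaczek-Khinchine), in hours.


ρ = λ·E[S] = 23.32·0.0375 = 0.8745
E[S²] = E[S]²(1+C_s²) = 0.0375²·(1+1.323) = 0.003267
Wq = λ·E[S²]/(2(1−ρ)) = 23.32·0.003267/(2·0.1255) = 0.30351 hr

Final: 0.30351 hr


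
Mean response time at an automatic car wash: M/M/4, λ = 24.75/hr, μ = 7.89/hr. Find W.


a = 3.1369; ρ = 0.7842; P₀ = 0.030397
Lq = P₀·a^c·ρ/(c!(1−ρ)²) = 2.06550
Wq = Lq/λ = 2.06550/24.75 = 0.08345 hr
W = Wq + 1/μ = 0.08345 + 0.12674 = 0.21020 hr

Final: 0.21020 hr


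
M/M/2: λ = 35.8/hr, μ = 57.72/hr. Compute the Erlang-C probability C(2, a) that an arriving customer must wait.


a = λ/μ = 0.6202; ρ = a/2 = 0.3101
P₀ = 0.526580 (from M/M/c formula)
C(c,a) = [a^c/(c!(1−ρ))]·P₀ = [0.38469/(2·0.6899)]·0.526580
= 0.27881·0.526580 = 0.146816

Final: 0.146816


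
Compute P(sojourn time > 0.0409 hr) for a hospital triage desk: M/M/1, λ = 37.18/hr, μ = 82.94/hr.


W ~ Exponential(μ−λ) for M/M/1.
μ − λ = 82.94 − 37.18 = 45.7600
P(W > t) = e^{−(μ−λ)t} = e^{−1.8716} = 0.153880

Final: 0.153880


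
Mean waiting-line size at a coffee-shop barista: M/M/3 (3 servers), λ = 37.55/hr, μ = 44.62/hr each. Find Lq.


a = λ/μ = 0.8416; ρ = a/3 = 0.2805
P₀ = 0.428501
Lq = P₀·a^c·ρ / (c!·(1−ρ)²) = 0.428501·0.59599·0.2805/(6·0.51766)
= 0.02307

Final: 0.02307


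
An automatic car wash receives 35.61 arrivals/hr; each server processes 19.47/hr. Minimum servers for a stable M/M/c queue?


Stability requires cμ > λ ⇔ c > λ/μ.
λ/μ = 35.61/19.47 = 1.8290
Minimum integer c = ⌊1.8290⌋ + 1 = 2
Check: 2·19.47 = 38.94 > 35.61, while 1·19.47 = 19.47 ≤ 35.61

Final: 2 servers


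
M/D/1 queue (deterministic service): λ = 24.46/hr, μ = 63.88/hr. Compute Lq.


ρ = 24.46/63.88 = 0.3829
M/D/1: Lq = ρ²/(2(1−ρ)) = 0.1466/(2·0.6171) = 0.11880

Final: 0.11880


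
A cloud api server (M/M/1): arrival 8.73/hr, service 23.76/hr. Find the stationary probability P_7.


ρ = 8.73/23.76 = 0.3674
P_n = (1−ρ)·ρ^n = (1 − 0.3674)·0.3674^7 = 0.6326·0.0009040 = 0.0005719

Final: 0.0005719


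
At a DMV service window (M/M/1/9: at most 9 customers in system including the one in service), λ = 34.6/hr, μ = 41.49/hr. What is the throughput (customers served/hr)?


ρ = 0.8339; P_K = (1−ρ)ρ^9/(1−ρ^10) = 0.038688
λ_eff = λ(1 − P_K) = 34.6·(1 − 0.038688) = 34.6·0.961312 = 33.2614 /hr

Final: 33.2614 /hr


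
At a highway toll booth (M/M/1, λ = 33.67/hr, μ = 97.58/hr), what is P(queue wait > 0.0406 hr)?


ρ = 33.67/97.58 = 0.3451
P(Wq > t) = ρ·e^{−(μ−λ)t} = 0.3451·e^{−2.5947}
= 0.3451·0.074665 = 0.025763

Final: 0.025763


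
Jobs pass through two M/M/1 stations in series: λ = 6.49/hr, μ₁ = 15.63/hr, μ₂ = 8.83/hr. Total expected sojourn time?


Each node sees arrival rate λ = 6.49/hr (tandem ⇒ throughput preserved).
W₁ = 1/(μ₁−λ) = 1/(15.63−6.49) = 0.10941 hr
W₂ = 1/(μ₂−λ) = 1/(8.83−6.49) = 0.42735 hr
W_total = W₁ + W₂ = 0.10941 + 0.42735 = 0.53676 hr

Final: 0.53676 hr


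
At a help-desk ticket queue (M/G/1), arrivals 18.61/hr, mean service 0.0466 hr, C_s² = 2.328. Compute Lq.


ρ = λ·E[S] = 18.61·0.0466 = 0.8672
Lq = ρ²(1+C_s²)/(2(1−ρ)) = 0.7521·(1+2.328)/(2·0.1328)
= 0.7521·3.3280/0.2655 = 9.42551

Final: 9.42551


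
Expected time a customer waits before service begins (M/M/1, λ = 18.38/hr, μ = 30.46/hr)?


ρ = 18.38/30.46 = 0.6034
Wq = ρ/(μ−λ) = 0.6034/(30.46 − 18.38) = 0.6034/12.08 = 0.04995 hr

Final: 0.04995 hr


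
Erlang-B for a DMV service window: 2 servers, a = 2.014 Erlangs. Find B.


B(c,a) = (a^c/c!) / Σ_{k=0}^{c} a^k/k!
a^2/2! = 2.028098
Σ terms (k=0..2): 1.00000 + 2.01400 + 2.02810 = 5.042098
B = 2.028098/5.042098 = 0.402233

Final: 0.402233


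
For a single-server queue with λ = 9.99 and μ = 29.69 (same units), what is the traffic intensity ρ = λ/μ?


ρ = λ/μ = 9.99/29.69 = 0.3365

Final: 0.3365


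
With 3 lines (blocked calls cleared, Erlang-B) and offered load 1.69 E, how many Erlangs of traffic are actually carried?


B(3,1.69) = 0.163426 (Erlang-B)
Carried load = a(1 − B) = 1.69·(1 − 0.163426) = 1.69·0.836574 = 1.4138 E

Final: 1.4138 Erlangs


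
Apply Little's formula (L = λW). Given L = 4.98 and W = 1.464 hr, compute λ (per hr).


λ = L/W = 4.98/1.464 = 3.4016 /hr

Final: 3.4016 /hr


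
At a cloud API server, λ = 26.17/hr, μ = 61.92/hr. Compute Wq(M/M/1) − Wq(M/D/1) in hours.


ρ = 26.17/61.92 = 0.4226
Wq(M/M/1) = ρ/(μ−λ) = 0.4226/35.75 = 0.01182 hr
Wq(M/D/1) = ρ/(2(μ−λ)) = 0.005911 hr
Savings = 0.01182 − 0.005911 = 0.005911 hr

Final: 0.005911 hr


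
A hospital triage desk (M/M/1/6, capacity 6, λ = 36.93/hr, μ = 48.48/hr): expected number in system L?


ρ = 36.93/48.48 = 0.7618
L = ρ[1 − (K+1)ρ^K + Kρ^(K+1)] / [(1−ρ)(1−ρ^(K+1))]
Numerator: 0.7618·(1 − 7·0.195389 + 6·0.148839) = 0.400160
Denominator: (0.2382)·(0.851161) = 0.202783
L = 0.400160/0.202783 = 1.9733

Final: 1.9733


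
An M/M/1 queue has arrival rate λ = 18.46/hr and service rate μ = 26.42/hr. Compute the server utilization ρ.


ρ = λ/μ = 18.46/26.42 = 0.6987

Final: 0.6987


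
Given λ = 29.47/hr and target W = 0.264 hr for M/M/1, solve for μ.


W = 1/(μ−λ) ⇒ μ − λ = 1/W = 1/0.264 = 3.7879
μ = λ + 1/W = 29.47 + 3.7879 = 33.2579 per hr

Final: 33.2579 /hr


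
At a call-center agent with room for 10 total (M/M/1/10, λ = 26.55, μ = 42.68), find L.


ρ = 26.55/42.68 = 0.6221
L = ρ[1 − (K+1)ρ^K + Kρ^(K+1)] / [(1−ρ)(1−ρ^(K+1))]
Numerator: 0.6221·(1 − 11·0.008678 + 10·0.005398) = 0.596272
Denominator: (0.3779)·(0.994602) = 0.375889
L = 0.596272/0.375889 = 1.5863

Final: 1.5863


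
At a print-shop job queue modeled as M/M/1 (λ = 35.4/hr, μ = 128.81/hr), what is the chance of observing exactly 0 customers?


ρ = 35.4/128.81 = 0.2748
P_n = (1−ρ)·ρ^n = (1 − 0.2748)·0.2748^0 = 0.7252·1.000000 = 0.725177

Final: 0.725177


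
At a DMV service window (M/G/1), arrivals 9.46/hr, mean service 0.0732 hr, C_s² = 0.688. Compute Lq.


ρ = λ·E[S] = 9.46·0.0732 = 0.6925
Lq = ρ²(1+C_s²)/(2(1−ρ)) = 0.4795·(1+0.688)/(2·0.3075)
= 0.4795·1.6880/0.6151 = 1.31602

Final: 1.31602


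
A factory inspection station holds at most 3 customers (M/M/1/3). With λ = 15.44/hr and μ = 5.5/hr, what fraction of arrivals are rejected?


ρ = λ/μ = 15.44/5.5 = 2.8073
P_K = (1−ρ)ρ^K/(1−ρ^(K+1)) = (-1.8073·22.123499)/(1 − 62.106696)
= -39.983197/-61.106696 = 0.654318

Final: 0.654318


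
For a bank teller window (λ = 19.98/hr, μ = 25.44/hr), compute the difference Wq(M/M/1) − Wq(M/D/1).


ρ = 19.98/25.44 = 0.7854
Wq(M/M/1) = ρ/(μ−λ) = 0.7854/5.46 = 0.14384 hr
Wq(M/D/1) = ρ/(2(μ−λ)) = 0.07192 hr
Savings = 0.14384 − 0.07192 = 0.07192 hr

Final: 0.07192 hr


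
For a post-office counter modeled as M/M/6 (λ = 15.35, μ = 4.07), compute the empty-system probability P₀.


a = λ/μ = 15.35/4.07 = 3.7715; ρ = a/c = 0.6286
Σ_{k=0}^{5} a^k/k! (terms k=0..5) = 1.00000 + 3.77150 + 7.11210 + 8.94109 + 8.43033 + 6.35900 = 35.61402
Tail: a^6/(6!(1−ρ)) = 2877.95384/(720·0.3714) = 10.76192
P₀ = 1/(35.61402 + 10.76192) = 1/46.37594 = 0.021563

Final: 0.021563


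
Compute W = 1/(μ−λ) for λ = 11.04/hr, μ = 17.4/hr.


W = 1/(μ−λ) = 1/(17.4 − 11.04) = 1/6.36 = 0.1572 hr

Final: 0.1572 hr


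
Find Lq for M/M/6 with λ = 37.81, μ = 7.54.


a = λ/μ = 5.0146; ρ = a/6 = 0.8358
P₀ = 0.004408
Lq = P₀·a^c·ρ / (c!·(1−ρ)²) = 0.004408·15900.54422·0.8358/(720·0.02697)
= 3.01655

Final: 3.01655


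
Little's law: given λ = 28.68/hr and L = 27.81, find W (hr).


W = L/λ = 27.81/28.68 = 0.9697 hr

Final: 0.9697 hr


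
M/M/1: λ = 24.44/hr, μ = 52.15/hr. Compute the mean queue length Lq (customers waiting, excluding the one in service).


ρ = 24.44/52.15 = 0.4686
Lq = ρ²/(1−ρ) = 0.2196/0.5314 = 0.4133

Final: 0.4133


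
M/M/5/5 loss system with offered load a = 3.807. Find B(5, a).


B(c,a) = (a^c/c!) / Σ_{k=0}^{c} a^k/k!
a^5/5! = 6.663972
Σ terms (k=0..5): 1.00000 + 3.80700 + 7.24662 + 9.19597 + 8.75226 + 6.66397 = 36.665824
B = 6.663972/36.665824 = 0.181749

Final: 0.181749


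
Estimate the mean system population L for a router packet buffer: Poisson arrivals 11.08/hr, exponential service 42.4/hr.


ρ = λ/μ = 11.08/42.4 = 0.2613
L = ρ/(1−ρ) = 0.2613/(1 − 0.2613) = 0.2613/0.7387 = 0.3538

Final: 0.3538


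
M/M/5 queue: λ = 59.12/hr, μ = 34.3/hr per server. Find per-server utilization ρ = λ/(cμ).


ρ = λ/(cμ) = 59.12/(5·34.3) = 59.12/171.50 = 0.3447

Final: 0.3447


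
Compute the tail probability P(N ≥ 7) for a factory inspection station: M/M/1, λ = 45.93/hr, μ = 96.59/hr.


ρ = 45.93/96.59 = 0.4755
P(N ≥ n) = ρ^n = 0.4755^7 = 0.005497

Final: 0.005497


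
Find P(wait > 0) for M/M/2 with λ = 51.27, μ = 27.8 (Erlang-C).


a = λ/μ = 1.8442; ρ = a/2 = 0.9221
P₀ = 0.040517 (from M/M/c formula)
C(c,a) = [a^c/(c!(1−ρ))]·P₀ = [3.40124/(2·0.07788)]·0.040517
= 21.83705·0.040517 = 0.884761

Final: 0.884761


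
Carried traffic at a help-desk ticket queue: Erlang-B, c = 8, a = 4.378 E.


B(8,4.378) = 0.043527 (Erlang-B)
Carried load = a(1 − B) = 4.378·(1 − 0.043527) = 4.378·0.956473 = 4.1874 E

Final: 4.1874 Erlangs


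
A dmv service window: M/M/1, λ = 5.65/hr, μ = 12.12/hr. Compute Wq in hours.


ρ = 5.65/12.12 = 0.4662
Wq = ρ/(μ−λ) = 0.4662/(12.12 − 5.65) = 0.4662/6.47 = 0.07205 hr

Final: 0.07205 hr


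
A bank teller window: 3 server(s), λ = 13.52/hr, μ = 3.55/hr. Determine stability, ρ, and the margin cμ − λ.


Total capacity cμ = 3·3.55 = 10.65/hr
ρ = λ/(cμ) = 13.52/10.65 = 1.2695
Stable ⇔ ρ < 1: NO
Spare capacity = cμ − λ = 10.65 − 13.52 = -2.87/hr

Final: ρ = 1.2695; unstable; margin = -2.87/hr


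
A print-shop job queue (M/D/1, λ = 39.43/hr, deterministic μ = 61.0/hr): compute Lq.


ρ = 39.43/61.0 = 0.6464
M/D/1: Lq = ρ²/(2(1−ρ)) = 0.4178/(2·0.3536) = 0.59080

Final: 0.59080


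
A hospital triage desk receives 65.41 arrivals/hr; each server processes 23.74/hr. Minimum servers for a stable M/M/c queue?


Stability requires cμ > λ ⇔ c > λ/μ.
λ/μ = 65.41/23.74 = 2.7553
Minimum integer c = ⌊2.7553⌋ + 1 = 3
Check: 3·23.74 = 71.22 > 65.41, while 2·23.74 = 47.48 ≤ 65.41

Final: 3 servers


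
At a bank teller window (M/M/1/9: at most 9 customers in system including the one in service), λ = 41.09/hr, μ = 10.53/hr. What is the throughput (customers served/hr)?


ρ = 3.9022; P_K = (1−ρ)ρ^9/(1−ρ^10) = 0.743734
λ_eff = λ(1 − P_K) = 41.09·(1 − 0.743734) = 41.09·0.256266 = 10.5300 /hr

Final: 10.5300 /hr


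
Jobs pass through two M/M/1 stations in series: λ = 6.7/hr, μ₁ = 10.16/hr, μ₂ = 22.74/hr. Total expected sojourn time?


Each node sees arrival rate λ = 6.7/hr (tandem ⇒ throughput preserved).
W₁ = 1/(μ₁−λ) = 1/(10.16−6.7) = 0.28902 hr
W₂ = 1/(μ₂−λ) = 1/(22.74−6.7) = 0.06234 hr
W_total = W₁ + W₂ = 0.28902 + 0.06234 = 0.35136 hr

Final: 0.35136 hr


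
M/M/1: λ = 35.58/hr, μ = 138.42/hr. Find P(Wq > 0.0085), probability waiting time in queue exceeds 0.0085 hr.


ρ = 35.58/138.42 = 0.2570
P(Wq > t) = ρ·e^{−(μ−λ)t} = 0.2570·e^{−0.8741}
= 0.2570·0.417221 = 0.107244

Final: 0.107244


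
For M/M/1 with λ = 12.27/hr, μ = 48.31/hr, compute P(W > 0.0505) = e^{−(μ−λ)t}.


W ~ Exponential(μ−λ) for M/M/1.
μ − λ = 48.31 − 12.27 = 36.0400
P(W > t) = e^{−(μ−λ)t} = e^{−1.8200} = 0.162023

Final: 0.162023


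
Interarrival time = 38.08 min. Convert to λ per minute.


λ = 1/(interarrival time) in consistent units.
1 minute = 1 min, so λ = 1/38.08 = 0.02626 per minute

Final: 0.02626 /min


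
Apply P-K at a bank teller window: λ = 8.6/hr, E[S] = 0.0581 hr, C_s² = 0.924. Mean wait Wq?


ρ = λ·E[S] = 8.6·0.0581 = 0.4997
E[S²] = E[S]²(1+C_s²) = 0.0581²·(1+0.924) = 0.006495
Wq = λ·E[S²]/(2(1−ρ)) = 8.6·0.006495/(2·0.5003) = 0.05582 hr

Final: 0.05582 hr


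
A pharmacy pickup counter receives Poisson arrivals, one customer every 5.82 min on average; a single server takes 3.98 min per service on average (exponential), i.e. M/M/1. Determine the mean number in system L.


λ = 60/5.82 = 10.3093 /hr
μ = 60/3.98 = 15.0754 /hr
ρ = λ/μ = 10.3093/15.0754 = 0.6838
L = ρ/(1−ρ) = 0.6838/0.3162 = 2.1630

Final: 2.1630


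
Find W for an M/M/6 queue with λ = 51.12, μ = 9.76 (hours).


a = 5.2377; ρ = 0.8730; P₀ = 0.002996
Lq = P₀·a^c·ρ/(c!(1−ρ)²) = 4.64572
Wq = Lq/λ = 4.64572/51.12 = 0.09088 hr
W = Wq + 1/μ = 0.09088 + 0.10246 = 0.19334 hr

Final: 0.19334 hr


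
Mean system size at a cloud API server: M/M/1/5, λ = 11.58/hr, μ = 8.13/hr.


ρ = 11.58/8.13 = 1.4244
L = ρ[1 − (K+1)ρ^K + Kρ^(K+1)] / [(1−ρ)(1−ρ^(K+1))]
Numerator: 1.4244·(1 − 6·5.862597 + 5·8.350415) = 10.791610
Denominator: (-0.4244)·(-7.350415) = 3.119180
L = 10.791610/3.119180 = 3.4598

Final: 3.4598


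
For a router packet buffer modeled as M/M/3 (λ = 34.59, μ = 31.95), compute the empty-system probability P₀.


a = λ/μ = 34.59/31.95 = 1.0826; ρ = a/c = 0.3609
Σ_{k=0}^{2} a^k/k! (terms k=0..2) = 1.00000 + 1.08263 + 0.58604 = 2.66867
Tail: a^3/(3!(1−ρ)) = 1.26893/(6·0.6391) = 0.33090
P₀ = 1/(2.66867 + 0.33090) = 1/2.99958 = 0.333380

Final: 0.333380


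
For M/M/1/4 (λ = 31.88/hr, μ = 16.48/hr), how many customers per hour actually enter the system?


ρ = 1.9345; P_K = (1−ρ)ρ^4/(1−ρ^5) = 0.501577
λ_eff = λ(1 − P_K) = 31.88·(1 − 0.501577) = 31.88·0.498423 = 15.8897 /hr

Final: 15.8897 /hr


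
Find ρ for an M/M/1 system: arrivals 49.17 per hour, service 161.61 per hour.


ρ = λ/μ = 49.17/161.61 = 0.3043

Final: 0.3043


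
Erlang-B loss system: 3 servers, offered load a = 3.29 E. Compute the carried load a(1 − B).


B(3,3.29) = 0.379556 (Erlang-B)
Carried load = a(1 − B) = 3.29·(1 − 0.379556) = 3.29·0.620444 = 2.0413 E

Final: 2.0413 Erlangs


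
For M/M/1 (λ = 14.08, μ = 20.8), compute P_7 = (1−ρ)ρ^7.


ρ = 14.08/20.8 = 0.6769
P_n = (1−ρ)·ρ^n = (1 − 0.6769)·0.6769^7 = 0.3231·0.065129 = 0.021042

Final: 0.021042


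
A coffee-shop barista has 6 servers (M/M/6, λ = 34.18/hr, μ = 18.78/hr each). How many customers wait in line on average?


a = λ/μ = 1.8200; ρ = a/6 = 0.3033
P₀ = 0.161888
Lq = P₀·a^c·ρ / (c!·(1−ρ)²) = 0.161888·36.34618·0.3033/(720·0.48534)
= 0.005108

Final: 0.005108


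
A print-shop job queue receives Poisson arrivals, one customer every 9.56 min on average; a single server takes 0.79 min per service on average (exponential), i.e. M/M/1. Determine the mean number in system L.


λ = 60/9.56 = 6.2762 /hr
μ = 60/0.79 = 75.9494 /hr
ρ = λ/μ = 6.2762/75.9494 = 0.08264
L = ρ/(1−ρ) = 0.08264/0.9174 = 0.09008

Final: 0.09008


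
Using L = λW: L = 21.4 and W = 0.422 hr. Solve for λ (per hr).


λ = L/W = 21.4/0.422 = 50.7109 /hr

Final: 50.7109 /hr


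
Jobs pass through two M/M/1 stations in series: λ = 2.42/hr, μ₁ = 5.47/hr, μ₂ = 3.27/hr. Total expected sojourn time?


Each node sees arrival rate λ = 2.42/hr (tandem ⇒ throughput preserved).
W₁ = 1/(μ₁−λ) = 1/(5.47−2.42) = 0.32787 hr
W₂ = 1/(μ₂−λ) = 1/(3.27−2.42) = 1.17647 hr
W_total = W₁ + W₂ = 0.32787 + 1.17647 = 1.50434 hr

Final: 1.50434 hr


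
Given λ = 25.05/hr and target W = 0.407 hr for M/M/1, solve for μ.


W = 1/(μ−λ) ⇒ μ − λ = 1/W = 1/0.407 = 2.4570
μ = λ + 1/W = 25.05 + 2.4570 = 27.5070 per hr

Final: 27.5070 /hr


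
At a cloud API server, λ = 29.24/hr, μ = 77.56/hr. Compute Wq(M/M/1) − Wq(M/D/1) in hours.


ρ = 29.24/77.56 = 0.3770
Wq(M/M/1) = ρ/(μ−λ) = 0.3770/48.32 = 0.007802 hr
Wq(M/D/1) = ρ/(2(μ−λ)) = 0.003901 hr
Savings = 0.007802 − 0.003901 = 0.003901 hr

Final: 0.003901 hr


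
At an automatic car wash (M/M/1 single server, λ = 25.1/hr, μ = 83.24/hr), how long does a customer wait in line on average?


ρ = 25.1/83.24 = 0.3015
Wq = ρ/(μ−λ) = 0.3015/(83.24 − 25.1) = 0.3015/58.14 = 0.005186 hr

Final: 0.005186 hr


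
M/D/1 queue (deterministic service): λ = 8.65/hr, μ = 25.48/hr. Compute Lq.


ρ = 8.65/25.48 = 0.3395
M/D/1: Lq = ρ²/(2(1−ρ)) = 0.1152/(2·0.6605) = 0.08724

Final: 0.08724


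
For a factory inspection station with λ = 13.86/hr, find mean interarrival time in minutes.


Mean interarrival time = 1/λ = 1/13.86 hour = 0.07215 hour
In minutes: 0.07215 × 60 = 4.3290 min

Final: 4.3290 min


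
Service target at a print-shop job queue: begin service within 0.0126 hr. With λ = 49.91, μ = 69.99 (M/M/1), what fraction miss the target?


ρ = 49.91/69.99 = 0.7131
P(Wq > t) = ρ·e^{−(μ−λ)t} = 0.7131·e^{−0.2530}
= 0.7131·0.776462 = 0.553696

Final: 0.553696


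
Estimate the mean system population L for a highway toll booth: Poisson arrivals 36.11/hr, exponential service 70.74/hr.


ρ = λ/μ = 36.11/70.74 = 0.5105
L = ρ/(1−ρ) = 0.5105/(1 − 0.5105) = 0.5105/0.4895 = 1.0427

Final: 1.0427


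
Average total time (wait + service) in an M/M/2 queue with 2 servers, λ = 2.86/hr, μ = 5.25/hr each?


a = 0.5448; ρ = 0.2724; P₀ = 0.571856
Lq = P₀·a^c·ρ/(c!(1−ρ)²) = 0.04366
Wq = Lq/λ = 0.04366/2.86 = 0.01526 hr
W = Wq + 1/μ = 0.01526 + 0.19048 = 0.20574 hr

Final: 0.20574 hr


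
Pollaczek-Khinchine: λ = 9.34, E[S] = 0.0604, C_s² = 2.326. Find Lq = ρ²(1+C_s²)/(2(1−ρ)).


ρ = λ·E[S] = 9.34·0.0604 = 0.5641
Lq = ρ²(1+C_s²)/(2(1−ρ)) = 0.3182·(1+2.326)/(2·0.4359)
= 0.3182·3.3260/0.8717 = 1.21425

Final: 1.21425


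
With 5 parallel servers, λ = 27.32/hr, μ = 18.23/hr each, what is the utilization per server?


ρ = λ/(cμ) = 27.32/(5·18.23) = 27.32/91.15 = 0.2997

Final: 0.2997


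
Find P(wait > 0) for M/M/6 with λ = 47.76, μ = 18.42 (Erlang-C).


a = λ/μ = 2.5928; ρ = a/6 = 0.4321
P₀ = 0.074282 (from M/M/c formula)
C(c,a) = [a^c/(c!(1−ρ))]·P₀ = [303.84224/(720·0.5679)]·0.074282
= 0.74315·0.074282 = 0.055202

Final: 0.055202


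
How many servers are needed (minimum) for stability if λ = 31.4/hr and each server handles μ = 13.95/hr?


Stability requires cμ > λ ⇔ c > λ/μ.
λ/μ = 31.4/13.95 = 2.2509
Minimum integer c = ⌊2.2509⌋ + 1 = 3
Check: 3·13.95 = 41.85 > 31.4, while 2·13.95 = 27.90 ≤ 31.4

Final: 3 servers


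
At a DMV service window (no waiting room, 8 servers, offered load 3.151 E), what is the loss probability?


B(c,a) = (a^c/c!) / Σ_{k=0}^{c} a^k/k!
a^8/8! = 0.241028
Σ terms (k=0..8): 1.00000 + 3.15100 + 4.96440 + 5.21428 + 4.10755 + 2.58858 + 1.35943 + 0.61194 + 0.24103 = 23.238196
B = 0.241028/23.238196 = 0.010372

Final: 0.010372


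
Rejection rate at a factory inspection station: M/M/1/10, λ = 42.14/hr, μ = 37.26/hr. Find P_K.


ρ = λ/μ = 42.14/37.26 = 1.1310
P_K = (1−ρ)ρ^K/(1−ρ^(K+1)) = (-0.1310·3.423866)/(1 − 3.872295)
= -0.448429/-2.872295 = 0.156122

Final: 0.156122


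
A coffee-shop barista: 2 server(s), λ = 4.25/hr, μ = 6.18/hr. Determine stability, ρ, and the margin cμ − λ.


Total capacity cμ = 2·6.18 = 12.36/hr
ρ = λ/(cμ) = 4.25/12.36 = 0.3439
Stable ⇔ ρ < 1: YES
Spare capacity = cμ − λ = 12.36 − 4.25 = 8.11/hr

Final: ρ = 0.3439; stable; margin = 8.11/hr


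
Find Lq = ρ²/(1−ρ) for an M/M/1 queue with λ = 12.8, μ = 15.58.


ρ = 12.8/15.58 = 0.8216
Lq = ρ²/(1−ρ) = 0.6750/0.1784 = 3.7828

Final: 3.7828


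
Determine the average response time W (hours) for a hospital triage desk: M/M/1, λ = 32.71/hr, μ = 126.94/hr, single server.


W = 1/(μ−λ) = 1/(126.94 − 32.71) = 1/94.23 = 0.01061 hr

Final: 0.01061 hr


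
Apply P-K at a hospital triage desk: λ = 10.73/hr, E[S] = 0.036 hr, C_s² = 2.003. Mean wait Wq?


ρ = λ·E[S] = 10.73·0.036 = 0.3863
E[S²] = E[S]²(1+C_s²) = 0.036²·(1+2.003) = 0.003892
Wq = λ·E[S²]/(2(1−ρ)) = 10.73·0.003892/(2·0.6137) = 0.03402 hr

Final: 0.03402 hr


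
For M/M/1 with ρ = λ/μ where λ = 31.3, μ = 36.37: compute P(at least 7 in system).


ρ = 31.3/36.37 = 0.8606
P(N ≥ n) = ρ^n = 0.8606^7 = 0.349629

Final: 0.349629


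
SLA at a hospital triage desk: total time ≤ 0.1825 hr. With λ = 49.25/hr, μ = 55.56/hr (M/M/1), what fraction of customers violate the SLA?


W ~ Exponential(μ−λ) for M/M/1.
μ − λ = 55.56 − 49.25 = 6.3100
P(W > t) = e^{−(μ−λ)t} = e^{−1.1516} = 0.316138

Final: 0.316138


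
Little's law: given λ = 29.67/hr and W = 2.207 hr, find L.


L = λW = 29.67·2.207 = 65.4817

Final: 65.4817


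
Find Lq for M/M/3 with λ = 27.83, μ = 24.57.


a = λ/μ = 1.1327; ρ = a/3 = 0.3776
P₀ = 0.316128
Lq = P₀·a^c·ρ / (c!·(1−ρ)²) = 0.316128·1.45320·0.3776/(6·0.38743)
= 0.07462

Final: 0.07462


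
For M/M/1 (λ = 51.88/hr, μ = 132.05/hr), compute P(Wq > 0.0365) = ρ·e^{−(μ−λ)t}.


ρ = 51.88/132.05 = 0.3929
P(Wq > t) = ρ·e^{−(μ−λ)t} = 0.3929·e^{−2.9262}
= 0.3929·0.053600 = 0.021058

Final: 0.021058


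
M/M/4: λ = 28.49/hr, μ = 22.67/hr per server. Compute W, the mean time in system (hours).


a = 1.2567; ρ = 0.3142; P₀ = 0.283386
Lq = P₀·a^c·ρ/(c!(1−ρ)²) = 0.01967
Wq = Lq/λ = 0.01967/28.49 = 0.0006906 hr
W = Wq + 1/μ = 0.0006906 + 0.04411 = 0.04480 hr

Final: 0.04480 hr


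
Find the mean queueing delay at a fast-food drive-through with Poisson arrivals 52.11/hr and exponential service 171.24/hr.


ρ = 52.11/171.24 = 0.3043
Wq = ρ/(μ−λ) = 0.3043/(171.24 − 52.11) = 0.3043/119.13 = 0.002554 hr

Final: 0.002554 hr


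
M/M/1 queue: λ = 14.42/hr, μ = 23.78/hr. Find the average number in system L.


ρ = λ/μ = 14.42/23.78 = 0.6064
L = ρ/(1−ρ) = 0.6064/(1 − 0.6064) = 0.6064/0.3936 = 1.5406

Final: 1.5406


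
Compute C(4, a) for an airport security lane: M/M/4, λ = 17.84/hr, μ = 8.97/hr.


a = λ/μ = 1.9889; ρ = a/4 = 0.4972
P₀ = 0.132024 (from M/M/c formula)
C(c,a) = [a^c/(c!(1−ρ))]·P₀ = [15.64623/(24·0.5028)]·0.132024
= 1.29662·0.132024 = 0.171185

Final: 0.171185


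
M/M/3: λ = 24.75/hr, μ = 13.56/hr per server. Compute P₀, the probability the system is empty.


a = λ/μ = 24.75/13.56 = 1.8252; ρ = a/c = 0.6084
Σ_{k=0}^{2} a^k/k! (terms k=0..2) = 1.00000 + 1.82522 + 1.66572 = 4.49094
Tail: a^3/(3!(1−ρ)) = 6.08060/(6·0.3916) = 2.58798
P₀ = 1/(4.49094 + 2.58798) = 1/7.07891 = 0.141265

Final: 0.141265


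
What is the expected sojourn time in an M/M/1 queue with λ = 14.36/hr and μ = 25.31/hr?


W = 1/(μ−λ) = 1/(25.31 − 14.36) = 1/10.95 = 0.09132 hr

Final: 0.09132 hr


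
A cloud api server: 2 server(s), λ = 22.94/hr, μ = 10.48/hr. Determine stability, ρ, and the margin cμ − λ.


Total capacity cμ = 2·10.48 = 20.96/hr
ρ = λ/(cμ) = 22.94/20.96 = 1.0945
Stable ⇔ ρ < 1: NO
Spare capacity = cμ − λ = 20.96 − 22.94 = -1.98/hr

Final: ρ = 1.0945; unstable; margin = -1.98/hr


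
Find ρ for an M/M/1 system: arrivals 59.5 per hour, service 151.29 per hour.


ρ = λ/μ = 59.5/151.29 = 0.3933

Final: 0.3933


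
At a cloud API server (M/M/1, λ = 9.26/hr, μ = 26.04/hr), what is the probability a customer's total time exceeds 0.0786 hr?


W ~ Exponential(μ−λ) for M/M/1.
μ − λ = 26.04 − 9.26 = 16.7800
P(W > t) = e^{−(μ−λ)t} = e^{−1.3189} = 0.267427

Final: 0.267427


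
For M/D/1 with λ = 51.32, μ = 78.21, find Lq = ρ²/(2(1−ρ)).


ρ = 51.32/78.21 = 0.6562
M/D/1: Lq = ρ²/(2(1−ρ)) = 0.4306/(2·0.3438) = 0.62617

Final: 0.62617


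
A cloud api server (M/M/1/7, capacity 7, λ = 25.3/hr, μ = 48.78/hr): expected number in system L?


ρ = 25.3/48.78 = 0.5187
L = ρ[1 − (K+1)ρ^K + Kρ^(K+1)] / [(1−ρ)(1−ρ^(K+1))]
Numerator: 0.5187·(1 − 8·0.010096 + 7·0.005236) = 0.495775
Denominator: (0.4813)·(0.994764) = 0.478824
L = 0.495775/0.478824 = 1.0354

Final: 1.0354


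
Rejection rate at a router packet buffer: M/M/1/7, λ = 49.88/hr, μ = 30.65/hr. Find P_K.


ρ = λ/μ = 49.88/30.65 = 1.6274
P_K = (1−ρ)ρ^K/(1−ρ^(K+1)) = (-0.6274·30.232340)/(1 − 49.200297)
= -18.967957/-48.200297 = 0.393524

Final: 0.393524


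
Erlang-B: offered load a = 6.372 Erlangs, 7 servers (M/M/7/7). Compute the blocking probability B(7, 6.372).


B(c,a) = (a^c/c!) / Σ_{k=0}^{c} a^k/k!
a^7/7! = 84.625224
Σ terms (k=0..7): 1.00000 + 6.37200 + 20.30119 + 43.11973 + 68.68973 + 87.53820 + 92.96556 + 84.62522 = 404.611640
B = 84.625224/404.611640 = 0.209152

Final: 0.209152


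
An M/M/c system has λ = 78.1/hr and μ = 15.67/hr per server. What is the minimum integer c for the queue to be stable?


Stability requires cμ > λ ⇔ c > λ/μ.
λ/μ = 78.1/15.67 = 4.9840
Minimum integer c = ⌊4.9840⌋ + 1 = 5
Check: 5·15.67 = 78.35 > 78.1, while 4·15.67 = 62.68 ≤ 78.1

Final: 5 servers


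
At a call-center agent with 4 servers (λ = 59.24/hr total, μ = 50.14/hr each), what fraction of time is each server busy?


ρ = λ/(cμ) = 59.24/(4·50.14) = 59.24/200.56 = 0.2954

Final: 0.2954


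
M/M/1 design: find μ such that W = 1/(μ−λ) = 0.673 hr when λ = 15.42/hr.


W = 1/(μ−λ) ⇒ μ − λ = 1/W = 1/0.673 = 1.4859
μ = λ + 1/W = 15.42 + 1.4859 = 16.9059 per hr

Final: 16.9059 /hr


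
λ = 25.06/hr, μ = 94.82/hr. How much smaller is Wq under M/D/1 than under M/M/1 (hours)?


ρ = 25.06/94.82 = 0.2643
Wq(M/M/1) = ρ/(μ−λ) = 0.2643/69.76 = 0.003789 hr
Wq(M/D/1) = ρ/(2(μ−λ)) = 0.001894 hr
Savings = 0.003789 − 0.001894 = 0.001894 hr

Final: 0.001894 hr


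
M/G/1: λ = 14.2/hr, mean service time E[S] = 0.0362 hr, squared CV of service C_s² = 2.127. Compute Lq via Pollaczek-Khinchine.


ρ = λ·E[S] = 14.2·0.0362 = 0.5140
Lq = ρ²(1+C_s²)/(2(1−ρ)) = 0.2642·(1+2.127)/(2·0.4860)
= 0.2642·3.1270/0.9719 = 0.85014

Final: 0.85014


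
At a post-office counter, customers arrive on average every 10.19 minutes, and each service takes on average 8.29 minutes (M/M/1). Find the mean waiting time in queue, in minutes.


λ = 60/10.19 = 5.8881 /hr
μ = 60/8.29 = 7.2376 /hr
ρ = λ/μ = 5.8881/7.2376 = 0.8135
Wq = ρ/(μ−λ) = 0.8135/(7.2376−5.8881) = 0.60284 hr
In minutes: 0.60284·60 = 36.171 min

Final: 36.171 min


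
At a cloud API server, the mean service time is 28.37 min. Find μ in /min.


μ = 1/(service time) in consistent units.
1 minute = 1 min, so μ = 1/28.37 = 0.03525 per minute

Final: 0.03525 /min


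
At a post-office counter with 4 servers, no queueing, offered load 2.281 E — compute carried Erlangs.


B(4,2.281) = 0.125489 (Erlang-B)
Carried load = a(1 − B) = 2.281·(1 − 0.125489) = 2.281·0.874511 = 1.9948 E

Final: 1.9948 Erlangs


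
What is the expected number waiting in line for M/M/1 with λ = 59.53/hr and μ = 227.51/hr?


ρ = 59.53/227.51 = 0.2617
Lq = ρ²/(1−ρ) = 0.06847/0.7383 = 0.09273

Final: 0.09273


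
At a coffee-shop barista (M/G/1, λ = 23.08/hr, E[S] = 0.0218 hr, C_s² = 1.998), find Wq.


ρ = λ·E[S] = 23.08·0.0218 = 0.5031
E[S²] = E[S]²(1+C_s²) = 0.0218²·(1+1.998) = 0.001425
Wq = λ·E[S²]/(2(1−ρ)) = 23.08·0.001425/(2·0.4969) = 0.03309 hr

Final: 0.03309 hr


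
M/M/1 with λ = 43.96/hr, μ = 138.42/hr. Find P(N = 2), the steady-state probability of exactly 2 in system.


ρ = 43.96/138.42 = 0.3176
P_n = (1−ρ)·ρ^n = (1 − 0.3176)·0.3176^2 = 0.6824·0.100860 = 0.068828

Final: 0.068828


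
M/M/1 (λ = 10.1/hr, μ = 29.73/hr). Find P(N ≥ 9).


ρ = 10.1/29.73 = 0.3397
P(N ≥ n) = ρ^n = 0.3397^9 = 0.00006028

Final: 0.00006028


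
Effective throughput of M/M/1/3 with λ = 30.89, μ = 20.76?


ρ = 1.4880; P_K = (1−ρ)ρ^3/(1−ρ^4) = 0.411984
λ_eff = λ(1 − P_K) = 30.89·(1 − 0.411984) = 30.89·0.588016 = 18.1638 /hr

Final: 18.1638 /hr


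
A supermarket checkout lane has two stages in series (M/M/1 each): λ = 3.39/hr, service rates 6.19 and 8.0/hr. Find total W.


Each node sees arrival rate λ = 3.39/hr (tandem ⇒ throughput preserved).
W₁ = 1/(μ₁−λ) = 1/(6.19−3.39) = 0.35714 hr
W₂ = 1/(μ₂−λ) = 1/(8.0−3.39) = 0.21692 hr
W_total = W₁ + W₂ = 0.35714 + 0.21692 = 0.57406 hr

Final: 0.57406 hr


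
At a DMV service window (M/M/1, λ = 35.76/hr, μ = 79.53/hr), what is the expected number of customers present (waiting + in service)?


ρ = λ/μ = 35.76/79.53 = 0.4496
L = ρ/(1−ρ) = 0.4496/(1 − 0.4496) = 0.4496/0.5504 = 0.8170

Final: 0.8170


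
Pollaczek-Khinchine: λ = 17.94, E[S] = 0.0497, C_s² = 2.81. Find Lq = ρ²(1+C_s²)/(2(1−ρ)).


ρ = λ·E[S] = 17.94·0.0497 = 0.8916
Lq = ρ²(1+C_s²)/(2(1−ρ)) = 0.7950·(1+2.81)/(2·0.1084)
= 0.7950·3.8100/0.2168 = 13.97319

Final: 13.97319


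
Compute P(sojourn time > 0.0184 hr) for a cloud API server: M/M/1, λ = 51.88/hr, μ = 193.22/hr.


W ~ Exponential(μ−λ) for M/M/1.
μ − λ = 193.22 − 51.88 = 141.3400
P(W > t) = e^{−(μ−λ)t} = e^{−2.6007} = 0.074225

Final: 0.074225


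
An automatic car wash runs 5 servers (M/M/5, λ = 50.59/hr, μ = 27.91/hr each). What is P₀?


a = λ/μ = 50.59/27.91 = 1.8126; ρ = a/c = 0.3625
Σ_{k=0}^{4} a^k/k! (terms k=0..4) = 1.00000 + 1.81261 + 1.64278 + 0.99257 + 0.44979 = 5.89776
Tail: a^5/(5!(1−ρ)) = 19.56700/(120·0.6375) = 0.25579
P₀ = 1/(5.89776 + 0.25579) = 1/6.15354 = 0.162508

Final: 0.162508


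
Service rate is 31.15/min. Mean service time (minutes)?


Mean service time = 1/μ = 1/31.15 minute = 0.03210 minute
In minutes: 0.03210 × 1 = 0.03210 min

Final: 0.03210 min


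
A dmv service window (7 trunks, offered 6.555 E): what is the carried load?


B(7,6.555) = 0.220878 (Erlang-B)
Carried load = a(1 − B) = 6.555·(1 − 0.220878) = 6.555·0.779122 = 5.1071 E

Final: 5.1071 Erlangs


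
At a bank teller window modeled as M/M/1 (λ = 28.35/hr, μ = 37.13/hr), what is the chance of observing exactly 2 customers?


ρ = 28.35/37.13 = 0.7635
P_n = (1−ρ)·ρ^n = (1 − 0.7635)·0.7635^2 = 0.2365·0.582983 = 0.137856

Final: 0.137856


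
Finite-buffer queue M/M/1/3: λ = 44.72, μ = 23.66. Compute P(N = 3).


ρ = λ/μ = 44.72/23.66 = 1.8901
P_K = (1−ρ)ρ^K/(1−ρ^(K+1)) = (-0.8901·6.752447)/(1 − 12.762866)
= -6.010420/-11.762866 = 0.510966

Final: 0.510966


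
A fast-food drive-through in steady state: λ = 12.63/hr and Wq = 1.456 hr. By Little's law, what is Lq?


Lq = λWq = 12.63·1.456 = 18.3893

Final: 18.3893


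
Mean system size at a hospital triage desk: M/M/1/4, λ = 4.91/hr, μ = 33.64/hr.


ρ = 4.91/33.64 = 0.1460
L = ρ[1 − (K+1)ρ^K + Kρ^(K+1)] / [(1−ρ)(1−ρ^(K+1))]
Numerator: 0.1460·(1 − 5·0.0004538 + 4·0.00006624) = 0.145665
Denominator: (0.8540)·(0.999934) = 0.853986
L = 0.145665/0.853986 = 0.1706

Final: 0.1706


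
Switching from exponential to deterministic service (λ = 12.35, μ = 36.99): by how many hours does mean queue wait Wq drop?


ρ = 12.35/36.99 = 0.3339
Wq(M/M/1) = ρ/(μ−λ) = 0.3339/24.64 = 0.01355 hr
Wq(M/D/1) = ρ/(2(μ−λ)) = 0.006775 hr
Savings = 0.01355 − 0.006775 = 0.006775 hr

Final: 0.006775 hr


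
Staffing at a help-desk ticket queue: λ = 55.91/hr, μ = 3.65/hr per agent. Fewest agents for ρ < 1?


Stability requires cμ > λ ⇔ c > λ/μ.
λ/μ = 55.91/3.65 = 15.3178
Minimum integer c = ⌊15.3178⌋ + 1 = 16
Check: 16·3.65 = 58.40 > 55.91, while 15·3.65 = 54.75 ≤ 55.91

Final: 16 servers


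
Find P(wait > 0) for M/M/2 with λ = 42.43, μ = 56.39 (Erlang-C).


a = λ/μ = 0.7524; ρ = a/2 = 0.3762
P₀ = 0.453257 (from M/M/c formula)
C(c,a) = [a^c/(c!(1−ρ))]·P₀ = [0.56616/(2·0.6238)]·0.453257
= 0.45382·0.453257 = 0.205695

Final: 0.205695


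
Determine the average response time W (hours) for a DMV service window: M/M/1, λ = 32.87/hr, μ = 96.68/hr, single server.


W = 1/(μ−λ) = 1/(96.68 − 32.87) = 1/63.81 = 0.01567 hr

Final: 0.01567 hr


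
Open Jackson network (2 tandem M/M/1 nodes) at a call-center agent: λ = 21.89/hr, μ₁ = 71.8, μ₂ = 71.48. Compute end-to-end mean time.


Each node sees arrival rate λ = 21.89/hr (tandem ⇒ throughput preserved).
W₁ = 1/(μ₁−λ) = 1/(71.8−21.89) = 0.02004 hr
W₂ = 1/(μ₂−λ) = 1/(71.48−21.89) = 0.02017 hr
W_total = W₁ + W₂ = 0.02004 + 0.02017 = 0.04020 hr

Final: 0.04020 hr


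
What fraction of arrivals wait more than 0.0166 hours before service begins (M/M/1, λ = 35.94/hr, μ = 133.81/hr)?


ρ = 35.94/133.81 = 0.2686
P(Wq > t) = ρ·e^{−(μ−λ)t} = 0.2686·e^{−1.6246}
= 0.2686·0.196982 = 0.052907

Final: 0.052907


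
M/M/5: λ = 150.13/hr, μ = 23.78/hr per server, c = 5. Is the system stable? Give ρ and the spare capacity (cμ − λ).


Total capacity cμ = 5·23.78 = 118.90/hr
ρ = λ/(cμ) = 150.13/118.90 = 1.2627
Stable ⇔ ρ < 1: NO
Spare capacity = cμ − λ = 118.90 − 150.13 = -31.23/hr

Final: ρ = 1.2627; unstable; margin = -31.23/hr


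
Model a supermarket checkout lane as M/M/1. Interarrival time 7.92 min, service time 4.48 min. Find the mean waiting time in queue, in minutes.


λ = 60/7.92 = 7.5758 /hr
μ = 60/4.48 = 13.3929 /hr
ρ = λ/μ = 7.5758/13.3929 = 0.5657
Wq = ρ/(μ−λ) = 0.5657/(13.3929−7.5758) = 0.09724 hr
In minutes: 0.09724·60 = 5.834 min

Final: 5.834 min


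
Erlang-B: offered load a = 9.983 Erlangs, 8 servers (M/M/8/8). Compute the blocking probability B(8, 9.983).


B(c,a) = (a^c/c!) / Σ_{k=0}^{c} a^k/k!
a^8/8! = 2446.628585
Σ terms (k=0..8): 1.00000 + 9.98300 + 49.83014 + 165.81811 + 413.84055 + 826.27404 + 1374.78229 + 1960.63595 + 2446.62858 = 7248.792676
B = 2446.628585/7248.792676 = 0.337522

Final: 0.337522


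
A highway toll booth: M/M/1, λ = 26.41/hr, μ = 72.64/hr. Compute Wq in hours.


ρ = 26.41/72.64 = 0.3636
Wq = ρ/(μ−λ) = 0.3636/(72.64 − 26.41) = 0.3636/46.23 = 0.007864 hr

Final: 0.007864 hr


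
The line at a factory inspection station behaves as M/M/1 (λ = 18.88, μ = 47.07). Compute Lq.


ρ = 18.88/47.07 = 0.4011
Lq = ρ²/(1−ρ) = 0.1609/0.5989 = 0.2686

Final: 0.2686


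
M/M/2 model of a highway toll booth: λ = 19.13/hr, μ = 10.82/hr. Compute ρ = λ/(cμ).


ρ = λ/(cμ) = 19.13/(2·10.82) = 19.13/21.64 = 0.8840

Final: 0.8840


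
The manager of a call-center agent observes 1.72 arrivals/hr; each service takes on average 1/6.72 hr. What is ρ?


ρ = λ/μ = 1.72/6.72 = 0.2560

Final: 0.2560


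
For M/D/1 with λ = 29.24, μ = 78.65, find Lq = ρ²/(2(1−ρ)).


ρ = 29.24/78.65 = 0.3718
M/D/1: Lq = ρ²/(2(1−ρ)) = 0.1382/(2·0.6282) = 0.11000

Final: 0.11000


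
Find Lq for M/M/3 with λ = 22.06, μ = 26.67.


a = λ/μ = 0.8271; ρ = a/3 = 0.2757
P₀ = 0.434886
Lq = P₀·a^c·ρ / (c!·(1−ρ)²) = 0.434886·0.56591·0.2757/(6·0.52459)
= 0.02156

Final: 0.02156


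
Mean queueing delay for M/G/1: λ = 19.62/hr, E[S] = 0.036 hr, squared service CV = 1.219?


ρ = λ·E[S] = 19.62·0.036 = 0.7063
E[S²] = E[S]²(1+C_s²) = 0.036²·(1+1.219) = 0.002876
Wq = λ·E[S²]/(2(1−ρ)) = 19.62·0.002876/(2·0.2937) = 0.09606 hr

Final: 0.09606 hr


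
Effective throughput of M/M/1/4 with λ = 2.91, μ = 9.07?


ρ = 0.3208; P_K = (1−ρ)ρ^4/(1−ρ^5) = 0.007221
λ_eff = λ(1 − P_K) = 2.91·(1 − 0.007221) = 2.91·0.992779 = 2.8890 /hr

Final: 2.8890 /hr


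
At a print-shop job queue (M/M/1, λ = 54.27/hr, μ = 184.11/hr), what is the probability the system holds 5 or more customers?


ρ = 54.27/184.11 = 0.2948
P(N ≥ n) = ρ^n = 0.2948^5 = 0.002225

Final: 0.002225


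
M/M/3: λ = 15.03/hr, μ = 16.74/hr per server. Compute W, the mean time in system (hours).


a = 0.8978; ρ = 0.2993; P₀ = 0.404356
Lq = P₀·a^c·ρ/(c!(1−ρ)²) = 0.02973
Wq = Lq/λ = 0.02973/15.03 = 0.001978 hr
W = Wq + 1/μ = 0.001978 + 0.05974 = 0.06172 hr

Final: 0.06172 hr


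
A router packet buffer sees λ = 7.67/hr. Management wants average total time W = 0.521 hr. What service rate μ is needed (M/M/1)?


W = 1/(μ−λ) ⇒ μ − λ = 1/W = 1/0.521 = 1.9194
μ = λ + 1/W = 7.67 + 1.9194 = 9.5894 per hr

Final: 9.5894 /hr


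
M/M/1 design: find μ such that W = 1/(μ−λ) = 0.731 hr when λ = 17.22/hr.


W = 1/(μ−λ) ⇒ μ − λ = 1/W = 1/0.731 = 1.3680
μ = λ + 1/W = 17.22 + 1.3680 = 18.5880 per hr

Final: 18.5880 /hr


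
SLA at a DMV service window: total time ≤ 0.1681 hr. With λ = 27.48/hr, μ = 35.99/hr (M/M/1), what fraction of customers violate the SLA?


W ~ Exponential(μ−λ) for M/M/1.
μ − λ = 35.99 − 27.48 = 8.5100
P(W > t) = e^{−(μ−λ)t} = e^{−1.4305} = 0.239182

Final: 0.239182


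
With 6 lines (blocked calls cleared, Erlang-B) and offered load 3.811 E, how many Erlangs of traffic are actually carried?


B(6,3.811) = 0.103677 (Erlang-B)
Carried load = a(1 − B) = 3.811·(1 − 0.103677) = 3.811·0.896323 = 3.4159 E

Final: 3.4159 Erlangs


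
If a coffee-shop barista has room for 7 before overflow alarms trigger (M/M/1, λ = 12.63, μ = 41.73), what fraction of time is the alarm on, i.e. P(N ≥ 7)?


ρ = 12.63/41.73 = 0.3027
P(N ≥ n) = ρ^n = 0.3027^7 = 0.0002326

Final: 0.0002326


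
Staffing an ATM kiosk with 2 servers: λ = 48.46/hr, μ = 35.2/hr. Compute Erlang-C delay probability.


a = λ/μ = 1.3767; ρ = a/2 = 0.6884
P₀ = 0.184587 (from M/M/c formula)
C(c,a) = [a^c/(c!(1−ρ))]·P₀ = [1.89532/(2·0.3116)]·0.184587
= 3.04080·0.184587 = 0.561291

Final: 0.561291


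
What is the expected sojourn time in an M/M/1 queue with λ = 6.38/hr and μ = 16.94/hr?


W = 1/(μ−λ) = 1/(16.94 − 6.38) = 1/10.56 = 0.09470 hr

Final: 0.09470 hr


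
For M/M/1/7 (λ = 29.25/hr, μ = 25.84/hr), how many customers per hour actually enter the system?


ρ = 1.1320; P_K = (1−ρ)ρ^7/(1−ρ^8) = 0.185333
λ_eff = λ(1 − P_K) = 29.25·(1 − 0.185333) = 29.25·0.814667 = 23.8290 /hr

Final: 23.8290 /hr


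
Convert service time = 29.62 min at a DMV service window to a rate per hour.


μ = 1/(service time) in consistent units.
1 hour = 60 min, so μ = 60/29.62 = 2.0257 per hour

Final: 2.0257 /hr


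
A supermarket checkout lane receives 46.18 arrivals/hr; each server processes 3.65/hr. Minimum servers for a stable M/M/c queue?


Stability requires cμ > λ ⇔ c > λ/μ.
λ/μ = 46.18/3.65 = 12.6521
Minimum integer c = ⌊12.6521⌋ + 1 = 13
Check: 13·3.65 = 47.45 > 46.18, while 12·3.65 = 43.80 ≤ 46.18

Final: 13 servers


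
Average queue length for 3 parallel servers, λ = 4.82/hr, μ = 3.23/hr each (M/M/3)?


a = λ/μ = 1.4923; ρ = a/3 = 0.4974
P₀ = 0.212419
Lq = P₀·a^c·ρ / (c!·(1−ρ)²) = 0.212419·3.32302·0.4974/(6·0.25259)
= 0.23168

Final: 0.23168


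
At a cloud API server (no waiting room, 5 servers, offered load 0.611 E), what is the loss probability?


B(c,a) = (a^c/c!) / Σ_{k=0}^{c} a^k/k!
a^5/5! = 0.0007096
Σ terms (k=0..5): 1.00000 + 0.61100 + 0.18666 + 0.03802 + 0.005807 + 0.0007096 = 1.842194
B = 0.0007096/1.842194 = 0.0003852

Final: 0.0003852
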